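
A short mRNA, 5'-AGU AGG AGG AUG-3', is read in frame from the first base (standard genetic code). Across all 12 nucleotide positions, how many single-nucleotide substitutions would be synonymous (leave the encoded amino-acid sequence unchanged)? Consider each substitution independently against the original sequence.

5

Codon 1 (AGU, Ser): 1 synonymous substitution.
Codon 2 (AGG, Arg): 2 synonymous substitutions.
Codon 3 (AGG, Arg): 2 synonymous substitutions.
Codon 4 (AUG, Met): 0 synonymous substitutions.
Total: 1 + 2 + 2 + 0 = 5.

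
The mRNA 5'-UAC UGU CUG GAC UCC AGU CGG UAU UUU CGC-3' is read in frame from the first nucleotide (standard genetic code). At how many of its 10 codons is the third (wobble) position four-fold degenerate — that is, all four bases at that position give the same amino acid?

4

Codon 1 UAC (Tyr): third position 2-fold.
Codon 2 UGU (Cys): third position 2-fold.
Codon 3 CUG (Leu): third position 4-fold.
Codon 4 GAC (Asp): third position 2-fold.
Codon 5 UCC (Ser): third position 4-fold.
Codon 6 AGU (Ser): third position 2-fold.
Codon 7 CGG (Arg): third position 4-fold.
Codon 8 UAU (Tyr): third position 2-fold.
Codon 9 UUU (Phe): third position 2-fold.
Codon 10 CGC (Arg): third position 4-fold.
Four-fold degenerate third positions: 4.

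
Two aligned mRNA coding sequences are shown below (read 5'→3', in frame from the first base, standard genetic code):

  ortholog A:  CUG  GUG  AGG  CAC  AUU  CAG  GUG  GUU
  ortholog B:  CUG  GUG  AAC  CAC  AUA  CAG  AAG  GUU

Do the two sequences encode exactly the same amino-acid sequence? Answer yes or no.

Codon 1: CUG Leu / CUG Leu — identical.
Codon 2: GUG Val / GUG Val — identical.
Codon 3: AGG Arg / AAC Asn — nonsynonymous.
Codon 4: CAC His / CAC His — identical.
Codon 5: AUU Ile / AUA Ile — synonymous.
Codon 6: CAG Gln / CAG Gln — identical.
Codon 7: GUG Val / AAG Lys — nonsynonymous.
Codon 8: GUU Val / GUU Val — identical.
Nonsynonymous differences: 2 → different protein.

no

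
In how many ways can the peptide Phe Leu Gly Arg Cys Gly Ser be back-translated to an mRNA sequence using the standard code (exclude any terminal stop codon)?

Phe: 2 codons.
Leu: 6 codons.
Gly: 4 codons.
Arg: 6 codons.
Cys: 2 codons.
Gly: 4 codons.
Ser: 6 codons.
2 × 6 × 4 × 6 × 2 × 4 × 6 = 13824.

13824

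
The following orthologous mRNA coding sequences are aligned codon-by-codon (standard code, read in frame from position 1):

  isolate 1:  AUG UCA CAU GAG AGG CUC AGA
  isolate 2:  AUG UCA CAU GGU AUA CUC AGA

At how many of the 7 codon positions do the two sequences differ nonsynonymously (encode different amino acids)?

Codon 1: AUG Met / AUG Met — identical.
Codon 2: UCA Ser / UCA Ser — identical.
Codon 3: CAU His / CAU His — identical.
Codon 4: GAG Glu / GGU Gly — nonsynonymous.
Codon 5: AGG Arg / AUA Ile — nonsynonymous.
Codon 6: CUC Leu / CUC Leu — identical.
Codon 7: AGA Arg / AGA Arg — identical.
Nonsynonymous differences: 2.

2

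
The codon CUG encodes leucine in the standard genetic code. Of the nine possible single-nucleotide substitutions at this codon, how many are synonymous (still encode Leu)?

4

Position 1: UUG → 1 synonymous.
Position 2: none → 0 synonymous.
Position 3: CUU, CUC, CUA → 3 synonymous.
Total: 1 + 0 + 3 = 4.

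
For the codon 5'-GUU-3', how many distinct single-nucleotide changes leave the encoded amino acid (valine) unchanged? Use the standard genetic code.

Position 1: none → 0 synonymous.
Position 2: none → 0 synonymous.
Position 3: GUC, GUA, GUG → 3 synonymous.
Total: 0 + 0 + 3 = 3.

3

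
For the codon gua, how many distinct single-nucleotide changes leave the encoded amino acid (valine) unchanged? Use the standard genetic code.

Position 1: none → 0 synonymous.
Position 2: none → 0 synonymous.
Position 3: GUU, GUC, GUG → 3 synonymous.
Total: 0 + 0 + 3 = 3.

3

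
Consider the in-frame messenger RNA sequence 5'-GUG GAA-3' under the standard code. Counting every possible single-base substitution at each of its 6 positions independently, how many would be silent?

Codon 1 (GUG, Val): 3 synonymous substitutions.
Codon 2 (GAA, Glu): 1 synonymous substitution.
Total: 3 + 1 = 4.

4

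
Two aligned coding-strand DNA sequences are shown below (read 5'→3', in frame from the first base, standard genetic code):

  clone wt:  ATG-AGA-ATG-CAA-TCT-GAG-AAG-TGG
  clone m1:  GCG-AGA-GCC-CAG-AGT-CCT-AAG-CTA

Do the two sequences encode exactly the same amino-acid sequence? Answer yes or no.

no

Codon 1: ATG Met / GCG Ala — nonsynonymous.
Codon 2: AGA Arg / AGA Arg — identical.
Codon 3: ATG Met / GCC Ala — nonsynonymous.
Codon 4: CAA Gln / CAG Gln — synonymous.
Codon 5: TCT Ser / AGT Ser — synonymous.
Codon 6: GAG Glu / CCT Pro — nonsynonymous.
Codon 7: AAG Lys / AAG Lys — identical.
Codon 8: TGG Trp / CTA Leu — nonsynonymous.
Nonsynonymous differences: 4 → different protein.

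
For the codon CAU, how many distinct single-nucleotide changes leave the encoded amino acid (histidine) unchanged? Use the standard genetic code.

1

Position 1: none → 0 synonymous.
Position 2: none → 0 synonymous.
Position 3: CAC → 1 synonymous.
Total: 0 + 0 + 1 = 1.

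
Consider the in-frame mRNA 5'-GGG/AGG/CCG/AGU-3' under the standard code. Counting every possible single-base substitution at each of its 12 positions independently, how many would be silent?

9

Codon 1 (GGG, Gly): 3 synonymous substitutions.
Codon 2 (AGG, Arg): 2 synonymous substitutions.
Codon 3 (CCG, Pro): 3 synonymous substitutions.
Codon 4 (AGU, Ser): 1 synonymous substitution.
Total: 3 + 2 + 3 + 1 = 9.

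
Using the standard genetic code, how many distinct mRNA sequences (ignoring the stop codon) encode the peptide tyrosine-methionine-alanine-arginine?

48

Tyr: 2 codons.
Met: 1 codon.
Ala: 4 codons.
Arg: 6 codons.
2 × 1 × 4 × 6 = 48.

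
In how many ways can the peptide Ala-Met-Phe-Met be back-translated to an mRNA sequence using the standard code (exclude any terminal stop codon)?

Ala: 4 codons.
Met: 1 codon.
Phe: 2 codons.
Met: 1 codon.
4 × 1 × 2 × 1 = 8.

8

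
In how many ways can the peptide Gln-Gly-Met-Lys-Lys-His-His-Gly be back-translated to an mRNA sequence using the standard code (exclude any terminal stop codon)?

512

Gln: 2 codons.
Gly: 4 codons.
Met: 1 codon.
Lys: 2 codons.
Lys: 2 codons.
His: 2 codons.
His: 2 codons.
Gly: 4 codons.
2 × 4 × 1 × 2 × 2 × 2 × 2 × 4 = 512.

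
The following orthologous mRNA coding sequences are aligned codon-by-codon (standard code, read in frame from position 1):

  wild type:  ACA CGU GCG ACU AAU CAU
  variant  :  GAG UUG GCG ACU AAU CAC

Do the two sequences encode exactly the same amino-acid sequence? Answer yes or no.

Codon 1: ACA Thr / GAG Glu — nonsynonymous.
Codon 2: CGU Arg / UUG Leu — nonsynonymous.
Codon 3: GCG Ala / GCG Ala — identical.
Codon 4: ACU Thr / ACU Thr — identical.
Codon 5: AAU Asn / AAU Asn — identical.
Codon 6: CAU His / CAC His — synonymous.
Nonsynonymous differences: 2 → different protein.

no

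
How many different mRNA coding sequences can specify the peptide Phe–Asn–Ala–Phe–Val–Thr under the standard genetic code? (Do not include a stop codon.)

Phe: 2 codons.
Asn: 2 codons.
Ala: 4 codons.
Phe: 2 codons.
Val: 4 codons.
Thr: 4 codons.
2 × 2 × 4 × 2 × 4 × 4 = 512.

512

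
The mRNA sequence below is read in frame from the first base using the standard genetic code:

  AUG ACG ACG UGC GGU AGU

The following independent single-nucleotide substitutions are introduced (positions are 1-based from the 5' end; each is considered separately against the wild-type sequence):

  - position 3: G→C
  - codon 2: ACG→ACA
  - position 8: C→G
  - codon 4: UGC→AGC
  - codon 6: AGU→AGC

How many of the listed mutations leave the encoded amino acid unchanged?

2

Codon 1: AUG (Met) → AUC (Ile) — missense.
Codon 2: ACG (Thr) → ACA (Thr) — synonymous.
Codon 3: ACG (Thr) → AGG (Arg) — missense.
Codon 4: UGC (Cys) → AGC (Ser) — missense.
Codon 6: AGU (Ser) → AGC (Ser) — synonymous.
Synonymous: 2 of 5.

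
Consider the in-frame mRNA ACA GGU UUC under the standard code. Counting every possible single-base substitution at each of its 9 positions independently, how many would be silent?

7

Codon 1 (ACA, Thr): 3 synonymous substitutions.
Codon 2 (GGU, Gly): 3 synonymous substitutions.
Codon 3 (UUC, Phe): 1 synonymous substitution.
Total: 3 + 3 + 1 = 7.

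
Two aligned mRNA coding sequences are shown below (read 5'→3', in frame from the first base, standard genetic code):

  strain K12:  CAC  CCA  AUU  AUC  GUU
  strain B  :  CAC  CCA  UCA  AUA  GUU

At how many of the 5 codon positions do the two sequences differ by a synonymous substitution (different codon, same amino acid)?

1

Codon 1: CAC His / CAC His — identical.
Codon 2: CCA Pro / CCA Pro — identical.
Codon 3: AUU Ile / UCA Ser — nonsynonymous.
Codon 4: AUC Ile / AUA Ile — synonymous.
Codon 5: GUU Val / GUU Val — identical.
Synonymous differences: 1.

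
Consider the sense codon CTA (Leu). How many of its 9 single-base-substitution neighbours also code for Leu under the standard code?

Position 1: TTA → 1 synonymous.
Position 2: none → 0 synonymous.
Position 3: CTT, CTC, CTG → 3 synonymous.
Total: 1 + 0 + 3 = 4.

4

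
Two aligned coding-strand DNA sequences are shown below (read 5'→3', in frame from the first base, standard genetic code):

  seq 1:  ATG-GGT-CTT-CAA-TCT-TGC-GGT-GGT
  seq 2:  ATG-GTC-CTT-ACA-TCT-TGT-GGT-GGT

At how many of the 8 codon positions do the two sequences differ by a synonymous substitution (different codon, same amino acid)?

1

Codon 1: ATG Met / ATG Met — identical.
Codon 2: GGT Gly / GTC Val — nonsynonymous.
Codon 3: CTT Leu / CTT Leu — identical.
Codon 4: CAA Gln / ACA Thr — nonsynonymous.
Codon 5: TCT Ser / TCT Ser — identical.
Codon 6: TGC Cys / TGT Cys — synonymous.
Codon 7: GGT Gly / GGT Gly — identical.
Codon 8: GGT Gly / GGT Gly — identical.
Synonymous differences: 1.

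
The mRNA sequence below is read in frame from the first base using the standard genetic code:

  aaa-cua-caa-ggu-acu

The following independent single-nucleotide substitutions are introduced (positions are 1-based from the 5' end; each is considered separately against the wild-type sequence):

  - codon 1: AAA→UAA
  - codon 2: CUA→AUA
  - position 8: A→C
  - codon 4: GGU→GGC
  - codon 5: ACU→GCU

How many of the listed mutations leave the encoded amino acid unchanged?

1

Codon 1: AAA (Lys) → UAA (Stop) — nonsense.
Codon 2: CUA (Leu) → AUA (Ile) — missense.
Codon 3: CAA (Gln) → CCA (Pro) — missense.
Codon 4: GGU (Gly) → GGC (Gly) — synonymous.
Codon 5: ACU (Thr) → GCU (Ala) — missense.
Synonymous: 1 of 5.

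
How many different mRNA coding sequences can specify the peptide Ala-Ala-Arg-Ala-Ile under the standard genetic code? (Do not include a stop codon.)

1152

Ala: 4 codons.
Ala: 4 codons.
Arg: 6 codons.
Ala: 4 codons.
Ile: 3 codons.
4 × 4 × 6 × 4 × 3 = 1152.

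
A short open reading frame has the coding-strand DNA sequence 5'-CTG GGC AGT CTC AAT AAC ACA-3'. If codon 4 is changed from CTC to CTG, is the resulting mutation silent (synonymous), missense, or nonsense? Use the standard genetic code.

silent

Position 12 falls in codon 4: CTC → Leu.
After the substitution the codon is CTG → Leu.
Both encode Leu, so the change is synonymous.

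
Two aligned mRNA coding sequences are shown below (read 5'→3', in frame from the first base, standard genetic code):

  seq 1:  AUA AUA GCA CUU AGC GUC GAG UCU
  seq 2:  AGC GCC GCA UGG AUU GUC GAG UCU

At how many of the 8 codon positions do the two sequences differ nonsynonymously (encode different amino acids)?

4

Codon 1: AUA Ile / AGC Ser — nonsynonymous.
Codon 2: AUA Ile / GCC Ala — nonsynonymous.
Codon 3: GCA Ala / GCA Ala — identical.
Codon 4: CUU Leu / UGG Trp — nonsynonymous.
Codon 5: AGC Ser / AUU Ile — nonsynonymous.
Codon 6: GUC Val / GUC Val — identical.
Codon 7: GAG Glu / GAG Glu — identical.
Codon 8: UCU Ser / UCU Ser — identical.
Nonsynonymous differences: 4.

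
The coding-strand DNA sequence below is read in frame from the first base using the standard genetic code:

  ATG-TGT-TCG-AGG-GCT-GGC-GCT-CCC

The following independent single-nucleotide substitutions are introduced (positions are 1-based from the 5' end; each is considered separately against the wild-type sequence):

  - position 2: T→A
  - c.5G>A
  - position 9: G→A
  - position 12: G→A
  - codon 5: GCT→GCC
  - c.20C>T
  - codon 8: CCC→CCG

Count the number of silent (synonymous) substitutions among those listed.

4

Codon 1: ATG (Met) → AAG (Lys) — missense.
Codon 2: TGT (Cys) → TAT (Tyr) — missense.
Codon 3: TCG (Ser) → TCA (Ser) — synonymous.
Codon 4: AGG (Arg) → AGA (Arg) — synonymous.
Codon 5: GCT (Ala) → GCC (Ala) — synonymous.
Codon 7: GCT (Ala) → GTT (Val) — missense.
Codon 8: CCC (Pro) → CCG (Pro) — synonymous.
Synonymous: 4 of 7.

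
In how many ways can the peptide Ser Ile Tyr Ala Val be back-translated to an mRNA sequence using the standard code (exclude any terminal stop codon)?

Ser: 6 codons.
Ile: 3 codons.
Tyr: 2 codons.
Ala: 4 codons.
Val: 4 codons.
6 × 3 × 2 × 4 × 4 = 576.

576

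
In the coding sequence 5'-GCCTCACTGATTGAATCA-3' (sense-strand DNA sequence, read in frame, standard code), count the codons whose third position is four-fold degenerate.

Codon 1 GCC (Ala): third position 4-fold.
Codon 2 TCA (Ser): third position 4-fold.
Codon 3 CTG (Leu): third position 4-fold.
Codon 4 ATT (Ile): third position 3-fold.
Codon 5 GAA (Glu): third position 2-fold.
Codon 6 TCA (Ser): third position 4-fold.
Four-fold degenerate third positions: 4.

4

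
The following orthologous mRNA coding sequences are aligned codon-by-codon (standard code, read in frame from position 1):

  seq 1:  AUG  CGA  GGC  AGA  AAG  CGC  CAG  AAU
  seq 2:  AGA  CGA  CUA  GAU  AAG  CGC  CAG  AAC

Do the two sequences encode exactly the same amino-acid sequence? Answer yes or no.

Codon 1: AUG Met / AGA Arg — nonsynonymous.
Codon 2: CGA Arg / CGA Arg — identical.
Codon 3: GGC Gly / CUA Leu — nonsynonymous.
Codon 4: AGA Arg / GAU Asp — nonsynonymous.
Codon 5: AAG Lys / AAG Lys — identical.
Codon 6: CGC Arg / CGC Arg — identical.
Codon 7: CAG Gln / CAG Gln — identical.
Codon 8: AAU Asn / AAC Asn — synonymous.
Nonsynonymous differences: 3 → different protein.

no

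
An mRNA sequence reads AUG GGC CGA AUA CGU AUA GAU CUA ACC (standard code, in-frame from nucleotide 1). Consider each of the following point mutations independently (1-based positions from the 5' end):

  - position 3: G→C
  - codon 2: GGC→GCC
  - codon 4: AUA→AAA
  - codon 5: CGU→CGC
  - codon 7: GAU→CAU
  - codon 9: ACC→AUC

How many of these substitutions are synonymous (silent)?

1

Codon 1: AUG (Met) → AUC (Ile) — missense.
Codon 2: GGC (Gly) → GCC (Ala) — missense.
Codon 4: AUA (Ile) → AAA (Lys) — missense.
Codon 5: CGU (Arg) → CGC (Arg) — synonymous.
Codon 7: GAU (Asp) → CAU (His) — missense.
Codon 9: ACC (Thr) → AUC (Ile) — missense.
Synonymous: 1 of 6.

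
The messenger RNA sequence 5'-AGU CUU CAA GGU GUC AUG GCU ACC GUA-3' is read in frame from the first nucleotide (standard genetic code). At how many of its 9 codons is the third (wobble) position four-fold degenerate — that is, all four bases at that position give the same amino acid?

6

Codon 1 AGU (Ser): third position 2-fold.
Codon 2 CUU (Leu): third position 4-fold.
Codon 3 CAA (Gln): third position 2-fold.
Codon 4 GGU (Gly): third position 4-fold.
Codon 5 GUC (Val): third position 4-fold.
Codon 6 AUG (Met): third position 1-fold.
Codon 7 GCU (Ala): third position 4-fold.
Codon 8 ACC (Thr): third position 4-fold.
Codon 9 GUA (Val): third position 4-fold.
Four-fold degenerate third positions: 6.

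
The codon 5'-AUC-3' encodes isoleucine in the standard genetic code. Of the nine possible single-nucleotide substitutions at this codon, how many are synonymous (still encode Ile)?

2

Position 1: none → 0 synonymous.
Position 2: none → 0 synonymous.
Position 3: AUU, AUA → 2 synonymous.
Total: 0 + 0 + 2 = 2.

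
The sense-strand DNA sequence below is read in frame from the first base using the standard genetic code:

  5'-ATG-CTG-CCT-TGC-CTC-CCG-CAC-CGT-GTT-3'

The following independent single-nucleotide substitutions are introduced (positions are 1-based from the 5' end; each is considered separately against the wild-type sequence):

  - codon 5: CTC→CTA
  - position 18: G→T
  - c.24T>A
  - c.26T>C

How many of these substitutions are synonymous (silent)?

3

Codon 5: CTC (Leu) → CTA (Leu) — synonymous.
Codon 6: CCG (Pro) → CCT (Pro) — synonymous.
Codon 8: CGT (Arg) → CGA (Arg) — synonymous.
Codon 9: GTT (Val) → GCT (Ala) — missense.
Synonymous: 3 of 4.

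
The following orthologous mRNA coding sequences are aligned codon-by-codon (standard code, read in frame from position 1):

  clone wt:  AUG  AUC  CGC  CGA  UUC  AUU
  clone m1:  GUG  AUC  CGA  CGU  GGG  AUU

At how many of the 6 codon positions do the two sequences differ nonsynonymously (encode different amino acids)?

Codon 1: AUG Met / GUG Val — nonsynonymous.
Codon 2: AUC Ile / AUC Ile — identical.
Codon 3: CGC Arg / CGA Arg — synonymous.
Codon 4: CGA Arg / CGU Arg — synonymous.
Codon 5: UUC Phe / GGG Gly — nonsynonymous.
Codon 6: AUU Ile / AUU Ile — identical.
Nonsynonymous differences: 2.

2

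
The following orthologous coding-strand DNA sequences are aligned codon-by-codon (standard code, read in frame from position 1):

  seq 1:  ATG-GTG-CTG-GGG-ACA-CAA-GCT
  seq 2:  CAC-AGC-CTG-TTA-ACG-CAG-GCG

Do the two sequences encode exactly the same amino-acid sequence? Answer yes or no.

no

Codon 1: ATG Met / CAC His — nonsynonymous.
Codon 2: GTG Val / AGC Ser — nonsynonymous.
Codon 3: CTG Leu / CTG Leu — identical.
Codon 4: GGG Gly / TTA Leu — nonsynonymous.
Codon 5: ACA Thr / ACG Thr — synonymous.
Codon 6: CAA Gln / CAG Gln — synonymous.
Codon 7: GCT Ala / GCG Ala — synonymous.
Nonsynonymous differences: 3 → different protein.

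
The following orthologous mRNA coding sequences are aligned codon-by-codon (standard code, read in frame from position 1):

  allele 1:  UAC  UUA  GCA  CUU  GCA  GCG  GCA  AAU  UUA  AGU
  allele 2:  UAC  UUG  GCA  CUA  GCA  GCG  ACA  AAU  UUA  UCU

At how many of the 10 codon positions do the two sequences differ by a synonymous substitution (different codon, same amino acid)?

Codon 1: UAC Tyr / UAC Tyr — identical.
Codon 2: UUA Leu / UUG Leu — synonymous.
Codon 3: GCA Ala / GCA Ala — identical.
Codon 4: CUU Leu / CUA Leu — synonymous.
Codon 5: GCA Ala / GCA Ala — identical.
Codon 6: GCG Ala / GCG Ala — identical.
Codon 7: GCA Ala / ACA Thr — nonsynonymous.
Codon 8: AAU Asn / AAU Asn — identical.
Codon 9: UUA Leu / UUA Leu — identical.
Codon 10: AGU Ser / UCU Ser — synonymous.
Synonymous differences: 3.

3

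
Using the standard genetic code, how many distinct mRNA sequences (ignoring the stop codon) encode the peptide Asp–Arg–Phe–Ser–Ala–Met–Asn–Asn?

Asp: 2 codons.
Arg: 6 codons.
Phe: 2 codons.
Ser: 6 codons.
Ala: 4 codons.
Met: 1 codon.
Asn: 2 codons.
Asn: 2 codons.
2 × 6 × 2 × 6 × 4 × 1 × 2 × 2 = 2304.

2304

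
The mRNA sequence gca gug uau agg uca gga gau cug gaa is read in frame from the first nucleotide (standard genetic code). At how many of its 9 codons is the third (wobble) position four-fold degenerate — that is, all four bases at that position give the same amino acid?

5

Codon 1 GCA (Ala): third position 4-fold.
Codon 2 GUG (Val): third position 4-fold.
Codon 3 UAU (Tyr): third position 2-fold.
Codon 4 AGG (Arg): third position 2-fold.
Codon 5 UCA (Ser): third position 4-fold.
Codon 6 GGA (Gly): third position 4-fold.
Codon 7 GAU (Asp): third position 2-fold.
Codon 8 CUG (Leu): third position 4-fold.
Codon 9 GAA (Glu): third position 2-fold.
Four-fold degenerate third positions: 5.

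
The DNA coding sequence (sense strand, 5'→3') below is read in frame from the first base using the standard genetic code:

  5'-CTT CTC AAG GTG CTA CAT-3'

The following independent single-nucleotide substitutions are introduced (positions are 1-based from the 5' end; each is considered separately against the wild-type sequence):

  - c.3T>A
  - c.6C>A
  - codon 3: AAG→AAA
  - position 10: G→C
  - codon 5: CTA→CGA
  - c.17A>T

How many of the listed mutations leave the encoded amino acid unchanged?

3

Codon 1: CTT (Leu) → CTA (Leu) — synonymous.
Codon 2: CTC (Leu) → CTA (Leu) — synonymous.
Codon 3: AAG (Lys) → AAA (Lys) — synonymous.
Codon 4: GTG (Val) → CTG (Leu) — missense.
Codon 5: CTA (Leu) → CGA (Arg) — missense.
Codon 6: CAT (His) → CTT (Leu) — missense.
Synonymous: 3 of 6.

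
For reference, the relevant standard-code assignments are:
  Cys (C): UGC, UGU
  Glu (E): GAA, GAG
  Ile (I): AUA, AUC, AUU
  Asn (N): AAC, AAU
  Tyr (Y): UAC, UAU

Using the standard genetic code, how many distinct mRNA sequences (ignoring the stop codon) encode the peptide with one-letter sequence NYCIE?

48

Asn: 2 codons.
Tyr: 2 codons.
Cys: 2 codons.
Ile: 3 codons.
Glu: 2 codons.
2 × 2 × 2 × 3 × 2 = 48.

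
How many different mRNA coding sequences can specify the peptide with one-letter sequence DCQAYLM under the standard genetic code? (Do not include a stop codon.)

Asp: 2 codons.
Cys: 2 codons.
Gln: 2 codons.
Ala: 4 codons.
Tyr: 2 codons.
Leu: 6 codons.
Met: 1 codon.
2 × 2 × 2 × 4 × 2 × 6 × 1 = 384.

384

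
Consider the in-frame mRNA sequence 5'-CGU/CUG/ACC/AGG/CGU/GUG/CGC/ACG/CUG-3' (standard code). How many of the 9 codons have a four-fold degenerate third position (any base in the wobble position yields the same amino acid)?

8

Codon 1 CGU (Arg): third position 4-fold.
Codon 2 CUG (Leu): third position 4-fold.
Codon 3 ACC (Thr): third position 4-fold.
Codon 4 AGG (Arg): third position 2-fold.
Codon 5 CGU (Arg): third position 4-fold.
Codon 6 GUG (Val): third position 4-fold.
Codon 7 CGC (Arg): third position 4-fold.
Codon 8 ACG (Thr): third position 4-fold.
Codon 9 CUG (Leu): third position 4-fold.
Four-fold degenerate third positions: 8.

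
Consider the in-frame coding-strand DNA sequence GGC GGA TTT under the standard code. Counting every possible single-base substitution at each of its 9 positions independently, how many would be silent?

7

Codon 1 (GGC, Gly): 3 synonymous substitutions.
Codon 2 (GGA, Gly): 3 synonymous substitutions.
Codon 3 (TTT, Phe): 1 synonymous substitution.
Total: 3 + 3 + 1 = 7.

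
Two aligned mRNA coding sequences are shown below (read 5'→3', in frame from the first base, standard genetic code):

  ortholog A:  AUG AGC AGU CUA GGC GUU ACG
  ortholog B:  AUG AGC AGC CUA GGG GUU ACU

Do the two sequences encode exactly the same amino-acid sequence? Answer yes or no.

yes

Codon 1: AUG Met / AUG Met — identical.
Codon 2: AGC Ser / AGC Ser — identical.
Codon 3: AGU Ser / AGC Ser — synonymous.
Codon 4: CUA Leu / CUA Leu — identical.
Codon 5: GGC Gly / GGG Gly — synonymous.
Codon 6: GUU Val / GUU Val — identical.
Codon 7: ACG Thr / ACU Thr — synonymous.
Nonsynonymous differences: 0 → same protein.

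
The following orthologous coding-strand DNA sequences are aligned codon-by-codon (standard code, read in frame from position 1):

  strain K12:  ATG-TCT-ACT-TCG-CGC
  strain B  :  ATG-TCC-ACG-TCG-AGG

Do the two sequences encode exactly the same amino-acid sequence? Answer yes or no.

Codon 1: ATG Met / ATG Met — identical.
Codon 2: TCT Ser / TCC Ser — synonymous.
Codon 3: ACT Thr / ACG Thr — synonymous.
Codon 4: TCG Ser / TCG Ser — identical.
Codon 5: CGC Arg / AGG Arg — synonymous.
Nonsynonymous differences: 0 → same protein.

yes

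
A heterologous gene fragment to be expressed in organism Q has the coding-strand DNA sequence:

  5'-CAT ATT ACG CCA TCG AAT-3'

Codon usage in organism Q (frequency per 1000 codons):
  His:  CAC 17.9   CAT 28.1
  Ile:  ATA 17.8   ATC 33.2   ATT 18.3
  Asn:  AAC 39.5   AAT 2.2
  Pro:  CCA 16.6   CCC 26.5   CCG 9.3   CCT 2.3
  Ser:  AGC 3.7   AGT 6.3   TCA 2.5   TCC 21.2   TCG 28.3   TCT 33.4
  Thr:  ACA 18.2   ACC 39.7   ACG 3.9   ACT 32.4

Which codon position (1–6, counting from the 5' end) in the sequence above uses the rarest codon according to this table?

6

Codon 1 CAT (His): 28.1 per 1000.
Codon 2 ATT (Ile): 18.3 per 1000.
Codon 3 ACG (Thr): 3.9 per 1000.
Codon 4 CCA (Pro): 16.6 per 1000.
Codon 5 TCG (Ser): 28.3 per 1000.
Codon 6 AAT (Asn): 2.2 per 1000.
Lowest frequency is 2.2 at codon 6.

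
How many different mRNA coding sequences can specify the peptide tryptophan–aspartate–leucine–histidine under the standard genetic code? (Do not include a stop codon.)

Trp: 1 codon.
Asp: 2 codons.
Leu: 6 codons.
His: 2 codons.
1 × 2 × 6 × 2 = 24.

24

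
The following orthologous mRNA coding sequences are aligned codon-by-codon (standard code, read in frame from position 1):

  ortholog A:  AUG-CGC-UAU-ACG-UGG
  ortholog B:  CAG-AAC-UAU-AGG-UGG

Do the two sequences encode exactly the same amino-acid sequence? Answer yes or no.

Codon 1: AUG Met / CAG Gln — nonsynonymous.
Codon 2: CGC Arg / AAC Asn — nonsynonymous.
Codon 3: UAU Tyr / UAU Tyr — identical.
Codon 4: ACG Thr / AGG Arg — nonsynonymous.
Codon 5: UGG Trp / UGG Trp — identical.
Nonsynonymous differences: 3 → different protein.

no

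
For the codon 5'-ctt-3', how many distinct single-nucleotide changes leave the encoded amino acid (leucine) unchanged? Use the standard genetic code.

Position 1: none → 0 synonymous.
Position 2: none → 0 synonymous.
Position 3: CTC, CTA, CTG → 3 synonymous.
Total: 0 + 0 + 3 = 3.

3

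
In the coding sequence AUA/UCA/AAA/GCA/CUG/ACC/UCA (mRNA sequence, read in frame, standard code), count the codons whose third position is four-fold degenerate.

Codon 1 AUA (Ile): third position 3-fold.
Codon 2 UCA (Ser): third position 4-fold.
Codon 3 AAA (Lys): third position 2-fold.
Codon 4 GCA (Ala): third position 4-fold.
Codon 5 CUG (Leu): third position 4-fold.
Codon 6 ACC (Thr): third position 4-fold.
Codon 7 UCA (Ser): third position 4-fold.
Four-fold degenerate third positions: 5.

5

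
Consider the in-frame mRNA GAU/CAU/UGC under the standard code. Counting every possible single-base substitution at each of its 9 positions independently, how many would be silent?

Codon 1 (GAU, Asp): 1 synonymous substitution.
Codon 2 (CAU, His): 1 synonymous substitution.
Codon 3 (UGC, Cys): 1 synonymous substitution.
Total: 1 + 1 + 1 = 3.

3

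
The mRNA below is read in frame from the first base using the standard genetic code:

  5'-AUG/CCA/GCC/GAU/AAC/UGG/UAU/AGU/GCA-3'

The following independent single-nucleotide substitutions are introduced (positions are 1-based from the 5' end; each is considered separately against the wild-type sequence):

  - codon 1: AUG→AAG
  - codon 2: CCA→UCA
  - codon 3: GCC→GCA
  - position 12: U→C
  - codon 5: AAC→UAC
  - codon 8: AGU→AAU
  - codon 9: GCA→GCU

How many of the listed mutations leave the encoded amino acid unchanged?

Codon 1: AUG (Met) → AAG (Lys) — missense.
Codon 2: CCA (Pro) → UCA (Ser) — missense.
Codon 3: GCC (Ala) → GCA (Ala) — synonymous.
Codon 4: GAU (Asp) → GAC (Asp) — synonymous.
Codon 5: AAC (Asn) → UAC (Tyr) — missense.
Codon 8: AGU (Ser) → AAU (Asn) — missense.
Codon 9: GCA (Ala) → GCU (Ala) — synonymous.
Synonymous: 3 of 7.

3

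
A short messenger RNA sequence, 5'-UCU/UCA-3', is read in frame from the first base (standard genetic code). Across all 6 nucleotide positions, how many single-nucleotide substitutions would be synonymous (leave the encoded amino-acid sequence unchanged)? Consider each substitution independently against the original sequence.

Codon 1 (UCU, Ser): 3 synonymous substitutions.
Codon 2 (UCA, Ser): 3 synonymous substitutions.
Total: 3 + 3 = 6.

6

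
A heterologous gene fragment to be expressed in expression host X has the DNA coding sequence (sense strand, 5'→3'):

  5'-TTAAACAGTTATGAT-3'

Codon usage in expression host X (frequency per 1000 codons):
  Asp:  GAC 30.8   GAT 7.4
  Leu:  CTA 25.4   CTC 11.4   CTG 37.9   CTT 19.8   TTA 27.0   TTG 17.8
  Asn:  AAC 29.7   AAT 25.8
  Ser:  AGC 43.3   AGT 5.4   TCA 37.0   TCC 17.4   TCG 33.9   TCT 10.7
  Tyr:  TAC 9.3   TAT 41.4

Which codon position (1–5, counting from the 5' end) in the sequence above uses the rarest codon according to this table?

3

Codon 1 TTA (Leu): 27.0 per 1000.
Codon 2 AAC (Asn): 29.7 per 1000.
Codon 3 AGT (Ser): 5.4 per 1000.
Codon 4 TAT (Tyr): 41.4 per 1000.
Codon 5 GAT (Asp): 7.4 per 1000.
Lowest frequency is 5.4 at codon 3.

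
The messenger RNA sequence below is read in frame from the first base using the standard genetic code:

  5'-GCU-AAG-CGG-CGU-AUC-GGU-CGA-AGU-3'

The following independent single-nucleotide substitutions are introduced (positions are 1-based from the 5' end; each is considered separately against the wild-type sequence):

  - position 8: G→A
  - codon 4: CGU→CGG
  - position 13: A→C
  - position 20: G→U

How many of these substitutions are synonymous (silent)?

Codon 3: CGG (Arg) → CAG (Gln) — missense.
Codon 4: CGU (Arg) → CGG (Arg) — synonymous.
Codon 5: AUC (Ile) → CUC (Leu) — missense.
Codon 7: CGA (Arg) → CUA (Leu) — missense.
Synonymous: 1 of 4.

1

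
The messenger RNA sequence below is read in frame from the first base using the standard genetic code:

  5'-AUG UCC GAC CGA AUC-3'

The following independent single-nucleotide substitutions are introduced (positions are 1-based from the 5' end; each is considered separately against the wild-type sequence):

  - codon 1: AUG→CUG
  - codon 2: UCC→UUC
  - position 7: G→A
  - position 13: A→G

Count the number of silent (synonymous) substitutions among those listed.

Codon 1: AUG (Met) → CUG (Leu) — missense.
Codon 2: UCC (Ser) → UUC (Phe) — missense.
Codon 3: GAC (Asp) → AAC (Asn) — missense.
Codon 5: AUC (Ile) → GUC (Val) — missense.
Synonymous: 0 of 4.

0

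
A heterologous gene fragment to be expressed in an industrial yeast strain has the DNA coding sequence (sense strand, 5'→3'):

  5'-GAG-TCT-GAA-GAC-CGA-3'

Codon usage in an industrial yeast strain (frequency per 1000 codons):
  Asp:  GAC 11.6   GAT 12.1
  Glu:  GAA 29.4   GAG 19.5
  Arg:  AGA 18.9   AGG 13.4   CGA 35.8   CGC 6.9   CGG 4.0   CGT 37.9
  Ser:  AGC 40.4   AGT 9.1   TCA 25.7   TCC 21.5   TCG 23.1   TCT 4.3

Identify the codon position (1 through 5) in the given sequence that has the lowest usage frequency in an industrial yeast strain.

Codon 1 GAG (Glu): 19.5 per 1000.
Codon 2 TCT (Ser): 4.3 per 1000.
Codon 3 GAA (Glu): 29.4 per 1000.
Codon 4 GAC (Asp): 11.6 per 1000.
Codon 5 CGA (Arg): 35.8 per 1000.
Lowest frequency is 4.3 at codon 2.

2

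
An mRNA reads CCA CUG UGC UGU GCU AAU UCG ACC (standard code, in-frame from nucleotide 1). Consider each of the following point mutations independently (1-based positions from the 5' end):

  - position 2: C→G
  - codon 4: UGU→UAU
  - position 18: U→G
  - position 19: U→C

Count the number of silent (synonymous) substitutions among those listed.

Codon 1: CCA (Pro) → CGA (Arg) — missense.
Codon 4: UGU (Cys) → UAU (Tyr) — missense.
Codon 6: AAU (Asn) → AAG (Lys) — missense.
Codon 7: UCG (Ser) → CCG (Pro) — missense.
Synonymous: 0 of 4.

0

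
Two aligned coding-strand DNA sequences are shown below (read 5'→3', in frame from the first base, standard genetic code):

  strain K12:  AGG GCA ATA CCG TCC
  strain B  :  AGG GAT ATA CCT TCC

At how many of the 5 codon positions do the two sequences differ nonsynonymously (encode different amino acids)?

Codon 1: AGG Arg / AGG Arg — identical.
Codon 2: GCA Ala / GAT Asp — nonsynonymous.
Codon 3: ATA Ile / ATA Ile — identical.
Codon 4: CCG Pro / CCT Pro — synonymous.
Codon 5: TCC Ser / TCC Ser — identical.
Nonsynonymous differences: 1.

1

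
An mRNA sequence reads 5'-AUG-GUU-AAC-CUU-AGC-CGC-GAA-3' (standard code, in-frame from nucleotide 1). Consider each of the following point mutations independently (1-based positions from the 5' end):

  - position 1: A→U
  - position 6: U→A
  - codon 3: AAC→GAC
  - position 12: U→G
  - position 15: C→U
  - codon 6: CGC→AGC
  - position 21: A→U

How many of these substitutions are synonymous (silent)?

3

Codon 1: AUG (Met) → UUG (Leu) — missense.
Codon 2: GUU (Val) → GUA (Val) — synonymous.
Codon 3: AAC (Asn) → GAC (Asp) — missense.
Codon 4: CUU (Leu) → CUG (Leu) — synonymous.
Codon 5: AGC (Ser) → AGU (Ser) — synonymous.
Codon 6: CGC (Arg) → AGC (Ser) — missense.
Codon 7: GAA (Glu) → GAU (Asp) — missense.
Synonymous: 3 of 7.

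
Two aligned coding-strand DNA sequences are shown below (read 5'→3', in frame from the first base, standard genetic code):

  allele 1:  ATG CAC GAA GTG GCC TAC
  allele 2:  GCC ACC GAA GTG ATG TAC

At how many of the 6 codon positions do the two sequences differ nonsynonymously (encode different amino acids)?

Codon 1: ATG Met / GCC Ala — nonsynonymous.
Codon 2: CAC His / ACC Thr — nonsynonymous.
Codon 3: GAA Glu / GAA Glu — identical.
Codon 4: GTG Val / GTG Val — identical.
Codon 5: GCC Ala / ATG Met — nonsynonymous.
Codon 6: TAC Tyr / TAC Tyr — identical.
Nonsynonymous differences: 3.

3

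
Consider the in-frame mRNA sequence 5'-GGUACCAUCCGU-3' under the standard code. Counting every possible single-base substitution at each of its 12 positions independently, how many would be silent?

11

Codon 1 (GGU, Gly): 3 synonymous substitutions.
Codon 2 (ACC, Thr): 3 synonymous substitutions.
Codon 3 (AUC, Ile): 2 synonymous substitutions.
Codon 4 (CGU, Arg): 3 synonymous substitutions.
Total: 3 + 3 + 2 + 3 = 11.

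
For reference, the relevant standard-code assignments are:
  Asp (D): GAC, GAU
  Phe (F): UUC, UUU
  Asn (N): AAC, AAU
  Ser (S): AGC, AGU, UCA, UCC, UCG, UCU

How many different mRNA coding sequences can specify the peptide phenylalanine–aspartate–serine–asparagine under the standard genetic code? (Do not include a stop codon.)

Phe: 2 codons.
Asp: 2 codons.
Ser: 6 codons.
Asn: 2 codons.
2 × 2 × 6 × 2 = 48.

48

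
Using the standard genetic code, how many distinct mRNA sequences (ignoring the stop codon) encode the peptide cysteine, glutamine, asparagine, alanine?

32

Cys: 2 codons.
Gln: 2 codons.
Asn: 2 codons.
Ala: 4 codons.
2 × 2 × 2 × 4 = 32.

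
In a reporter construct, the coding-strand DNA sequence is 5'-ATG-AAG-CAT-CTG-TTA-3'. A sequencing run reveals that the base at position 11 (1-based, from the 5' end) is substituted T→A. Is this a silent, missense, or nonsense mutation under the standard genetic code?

Position 11 falls in codon 4: CTG → Leu.
After the substitution the codon is CAG → Gln.
Leu ≠ Gln, so this is a missense mutation.

missense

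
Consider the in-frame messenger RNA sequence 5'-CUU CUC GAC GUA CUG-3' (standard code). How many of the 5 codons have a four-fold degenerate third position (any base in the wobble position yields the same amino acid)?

4

Codon 1 CUU (Leu): third position 4-fold.
Codon 2 CUC (Leu): third position 4-fold.
Codon 3 GAC (Asp): third position 2-fold.
Codon 4 GUA (Val): third position 4-fold.
Codon 5 CUG (Leu): third position 4-fold.
Four-fold degenerate third positions: 4.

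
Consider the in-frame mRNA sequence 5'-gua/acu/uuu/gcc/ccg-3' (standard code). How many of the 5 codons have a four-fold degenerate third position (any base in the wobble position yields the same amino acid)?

Codon 1 GUA (Val): third position 4-fold.
Codon 2 ACU (Thr): third position 4-fold.
Codon 3 UUU (Phe): third position 2-fold.
Codon 4 GCC (Ala): third position 4-fold.
Codon 5 CCG (Pro): third position 4-fold.
Four-fold degenerate third positions: 4.

4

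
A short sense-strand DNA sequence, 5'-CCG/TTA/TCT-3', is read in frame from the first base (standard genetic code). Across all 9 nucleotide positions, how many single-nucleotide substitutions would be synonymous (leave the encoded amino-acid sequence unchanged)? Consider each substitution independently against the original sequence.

Codon 1 (CCG, Pro): 3 synonymous substitutions.
Codon 2 (TTA, Leu): 2 synonymous substitutions.
Codon 3 (TCT, Ser): 3 synonymous substitutions.
Total: 3 + 2 + 3 = 8.

8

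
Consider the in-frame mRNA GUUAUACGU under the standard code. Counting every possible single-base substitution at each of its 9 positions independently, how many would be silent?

Codon 1 (GUU, Val): 3 synonymous substitutions.
Codon 2 (AUA, Ile): 2 synonymous substitutions.
Codon 3 (CGU, Arg): 3 synonymous substitutions.
Total: 3 + 2 + 3 = 8.

8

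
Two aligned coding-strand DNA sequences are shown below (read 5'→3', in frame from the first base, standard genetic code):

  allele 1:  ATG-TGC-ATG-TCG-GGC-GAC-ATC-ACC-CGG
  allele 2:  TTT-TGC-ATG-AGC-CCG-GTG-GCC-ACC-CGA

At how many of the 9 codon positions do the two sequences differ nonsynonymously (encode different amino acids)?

4

Codon 1: ATG Met / TTT Phe — nonsynonymous.
Codon 2: TGC Cys / TGC Cys — identical.
Codon 3: ATG Met / ATG Met — identical.
Codon 4: TCG Ser / AGC Ser — synonymous.
Codon 5: GGC Gly / CCG Pro — nonsynonymous.
Codon 6: GAC Asp / GTG Val — nonsynonymous.
Codon 7: ATC Ile / GCC Ala — nonsynonymous.
Codon 8: ACC Thr / ACC Thr — identical.
Codon 9: CGG Arg / CGA Arg — synonymous.
Nonsynonymous differences: 4.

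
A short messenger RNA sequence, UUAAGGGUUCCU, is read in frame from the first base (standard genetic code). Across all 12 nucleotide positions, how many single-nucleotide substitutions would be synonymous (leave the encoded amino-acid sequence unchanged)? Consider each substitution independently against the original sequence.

10

Codon 1 (UUA, Leu): 2 synonymous substitutions.
Codon 2 (AGG, Arg): 2 synonymous substitutions.
Codon 3 (GUU, Val): 3 synonymous substitutions.
Codon 4 (CCU, Pro): 3 synonymous substitutions.
Total: 2 + 2 + 3 + 3 = 10.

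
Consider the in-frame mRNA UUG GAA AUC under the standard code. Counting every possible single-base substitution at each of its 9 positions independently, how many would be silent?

5

Codon 1 (UUG, Leu): 2 synonymous substitutions.
Codon 2 (GAA, Glu): 1 synonymous substitution.
Codon 3 (AUC, Ile): 2 synonymous substitutions.
Total: 2 + 1 + 2 = 5.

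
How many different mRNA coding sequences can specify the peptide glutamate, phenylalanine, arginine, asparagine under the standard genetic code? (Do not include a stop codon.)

Glu: 2 codons.
Phe: 2 codons.
Arg: 6 codons.
Asn: 2 codons.
2 × 2 × 6 × 2 = 48.

48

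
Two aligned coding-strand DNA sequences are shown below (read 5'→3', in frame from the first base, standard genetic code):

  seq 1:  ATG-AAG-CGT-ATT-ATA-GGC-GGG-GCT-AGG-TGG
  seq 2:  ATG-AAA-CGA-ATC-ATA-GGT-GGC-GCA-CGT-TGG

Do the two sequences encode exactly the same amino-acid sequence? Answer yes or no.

yes

Codon 1: ATG Met / ATG Met — identical.
Codon 2: AAG Lys / AAA Lys — synonymous.
Codon 3: CGT Arg / CGA Arg — synonymous.
Codon 4: ATT Ile / ATC Ile — synonymous.
Codon 5: ATA Ile / ATA Ile — identical.
Codon 6: GGC Gly / GGT Gly — synonymous.
Codon 7: GGG Gly / GGC Gly — synonymous.
Codon 8: GCT Ala / GCA Ala — synonymous.
Codon 9: AGG Arg / CGT Arg — synonymous.
Codon 10: TGG Trp / TGG Trp — identical.
Nonsynonymous differences: 0 → same protein.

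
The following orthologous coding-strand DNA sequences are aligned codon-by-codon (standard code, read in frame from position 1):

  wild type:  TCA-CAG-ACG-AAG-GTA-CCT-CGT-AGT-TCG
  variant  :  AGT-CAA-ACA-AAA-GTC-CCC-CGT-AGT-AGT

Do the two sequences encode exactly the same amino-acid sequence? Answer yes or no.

Codon 1: TCA Ser / AGT Ser — synonymous.
Codon 2: CAG Gln / CAA Gln — synonymous.
Codon 3: ACG Thr / ACA Thr — synonymous.
Codon 4: AAG Lys / AAA Lys — synonymous.
Codon 5: GTA Val / GTC Val — synonymous.
Codon 6: CCT Pro / CCC Pro — synonymous.
Codon 7: CGT Arg / CGT Arg — identical.
Codon 8: AGT Ser / AGT Ser — identical.
Codon 9: TCG Ser / AGT Ser — synonymous.
Nonsynonymous differences: 0 → same protein.

yes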